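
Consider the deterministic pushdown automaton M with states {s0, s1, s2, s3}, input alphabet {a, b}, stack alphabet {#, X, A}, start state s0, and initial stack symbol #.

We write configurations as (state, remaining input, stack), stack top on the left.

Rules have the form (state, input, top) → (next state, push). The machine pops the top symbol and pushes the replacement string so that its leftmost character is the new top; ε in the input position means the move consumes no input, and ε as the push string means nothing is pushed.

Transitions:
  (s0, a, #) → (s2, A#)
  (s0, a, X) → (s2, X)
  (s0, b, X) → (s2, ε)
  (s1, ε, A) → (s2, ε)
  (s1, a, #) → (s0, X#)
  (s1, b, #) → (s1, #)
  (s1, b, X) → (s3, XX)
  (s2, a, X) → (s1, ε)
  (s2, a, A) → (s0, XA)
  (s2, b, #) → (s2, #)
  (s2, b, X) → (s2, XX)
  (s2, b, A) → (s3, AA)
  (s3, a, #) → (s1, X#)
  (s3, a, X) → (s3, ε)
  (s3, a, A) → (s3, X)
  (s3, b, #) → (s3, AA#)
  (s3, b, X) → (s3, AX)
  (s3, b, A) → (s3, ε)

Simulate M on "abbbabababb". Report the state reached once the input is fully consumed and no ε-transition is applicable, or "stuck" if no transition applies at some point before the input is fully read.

(s0, abbbabababb, #)
  read a, top #: go to s2, push A# → (s2, bbbabababb, A#)
  read b, top A: go to s3, push AA → (s3, bbabababb, AA#)
  read b, top A: go to s3, push ε → (s3, babababb, A#)
  read b, top A: go to s3, push ε → (s3, abababb, #)
  read a, top #: go to s1, push X# → (s1, bababb, X#)
  read b, top X: go to s3, push XX → (s3, ababb, XX#)
  read a, top X: go to s3, push ε → (s3, babb, X#)
  read b, top X: go to s3, push AX → (s3, abb, AX#)
  read a, top A: go to s3, push X → (s3, bb, XX#)
  read b, top X: go to s3, push AX → (s3, b, AXX#)
  read b, top A: go to s3, push ε → (s3, ε, XX#)
All input consumed; M is in state s3.

s3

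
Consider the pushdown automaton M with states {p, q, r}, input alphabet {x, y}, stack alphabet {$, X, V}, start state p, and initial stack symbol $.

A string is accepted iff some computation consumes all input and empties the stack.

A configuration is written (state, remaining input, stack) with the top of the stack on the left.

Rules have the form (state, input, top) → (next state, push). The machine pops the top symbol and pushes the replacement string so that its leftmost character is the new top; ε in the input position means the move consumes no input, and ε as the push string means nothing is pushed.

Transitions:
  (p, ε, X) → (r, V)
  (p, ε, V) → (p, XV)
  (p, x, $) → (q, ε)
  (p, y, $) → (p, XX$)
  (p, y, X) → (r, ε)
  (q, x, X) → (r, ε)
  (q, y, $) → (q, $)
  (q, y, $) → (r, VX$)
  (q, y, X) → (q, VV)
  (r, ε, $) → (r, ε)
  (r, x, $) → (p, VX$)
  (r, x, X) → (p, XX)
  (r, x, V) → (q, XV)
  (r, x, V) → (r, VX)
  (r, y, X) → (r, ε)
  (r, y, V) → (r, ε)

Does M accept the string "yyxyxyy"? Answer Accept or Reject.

Accept

One accepting computation: (p, yyxyxyy, $) ⊢ (p, yxyxyy, XX$) ⊢ (r, xyxyy, X$) ⊢ (p, yxyy, XX$) ⊢ (r, xyy, X$) ⊢ (p, yy, XX$) ⊢ (r, y, X$) ⊢ (r, ε, $) ⊢ (r, ε, ε)
All input consumed and the stack is empty.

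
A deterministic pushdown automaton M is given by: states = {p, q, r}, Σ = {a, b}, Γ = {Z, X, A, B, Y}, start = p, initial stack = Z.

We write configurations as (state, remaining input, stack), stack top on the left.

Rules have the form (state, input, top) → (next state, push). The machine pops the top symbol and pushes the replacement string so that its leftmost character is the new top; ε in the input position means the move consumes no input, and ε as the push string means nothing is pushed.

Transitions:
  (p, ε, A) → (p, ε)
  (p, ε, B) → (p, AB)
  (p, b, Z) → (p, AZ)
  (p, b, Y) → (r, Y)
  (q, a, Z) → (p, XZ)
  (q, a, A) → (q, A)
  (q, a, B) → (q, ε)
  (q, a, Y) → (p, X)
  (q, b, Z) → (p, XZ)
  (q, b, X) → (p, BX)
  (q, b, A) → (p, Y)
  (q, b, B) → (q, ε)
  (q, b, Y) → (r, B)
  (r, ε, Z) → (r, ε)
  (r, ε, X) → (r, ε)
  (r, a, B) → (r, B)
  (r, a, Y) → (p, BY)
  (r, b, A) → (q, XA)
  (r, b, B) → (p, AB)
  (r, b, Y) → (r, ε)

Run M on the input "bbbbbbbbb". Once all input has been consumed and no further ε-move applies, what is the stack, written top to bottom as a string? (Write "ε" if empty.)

Z

(p, bbbbbbbbb, Z)
  read b, top Z: go to p, push AZ → (p, bbbbbbbb, AZ)
  ε-move, top A: go to p, push ε → (p, bbbbbbbb, Z)
  read b, top Z: go to p, push AZ → (p, bbbbbbb, AZ)
  ε-move, top A: go to p, push ε → (p, bbbbbbb, Z)
  read b, top Z: go to p, push AZ → (p, bbbbbb, AZ)
  ε-move, top A: go to p, push ε → (p, bbbbbb, Z)
  read b, top Z: go to p, push AZ → (p, bbbbb, AZ)
  ε-move, top A: go to p, push ε → (p, bbbbb, Z)
  read b, top Z: go to p, push AZ → (p, bbbb, AZ)
  ε-move, top A: go to p, push ε → (p, bbbb, Z)
  read b, top Z: go to p, push AZ → (p, bbb, AZ)
  ε-move, top A: go to p, push ε → (p, bbb, Z)
  read b, top Z: go to p, push AZ → (p, bb, AZ)
  ε-move, top A: go to p, push ε → (p, bb, Z)
  read b, top Z: go to p, push AZ → (p, b, AZ)
  ε-move, top A: go to p, push ε → (p, b, Z)
  read b, top Z: go to p, push AZ → (p, ε, AZ)
  ε-move, top A: go to p, push ε → (p, ε, Z)
All input consumed in state p with stack Z.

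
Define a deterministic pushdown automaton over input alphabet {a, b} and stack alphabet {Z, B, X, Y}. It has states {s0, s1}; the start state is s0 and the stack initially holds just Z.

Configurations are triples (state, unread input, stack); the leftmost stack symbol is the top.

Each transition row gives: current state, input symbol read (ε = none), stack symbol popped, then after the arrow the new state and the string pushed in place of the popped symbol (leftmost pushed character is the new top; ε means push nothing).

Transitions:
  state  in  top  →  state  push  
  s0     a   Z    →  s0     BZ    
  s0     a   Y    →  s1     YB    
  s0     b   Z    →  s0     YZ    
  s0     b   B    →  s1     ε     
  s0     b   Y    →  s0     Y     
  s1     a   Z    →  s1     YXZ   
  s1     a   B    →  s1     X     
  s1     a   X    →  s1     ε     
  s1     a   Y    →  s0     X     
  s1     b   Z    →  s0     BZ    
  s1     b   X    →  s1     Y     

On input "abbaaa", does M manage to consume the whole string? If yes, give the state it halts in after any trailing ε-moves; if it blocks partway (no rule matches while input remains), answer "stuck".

(s0, abbaaa, Z)
  read a, top Z: go to s0, push BZ → (s0, bbaaa, BZ)
  read b, top B: go to s1, push ε → (s1, baaa, Z)
  read b, top Z: go to s0, push BZ → (s0, aaa, BZ)
No transition for (s0, a, top B); M blocks with input aaa remaining.

stuck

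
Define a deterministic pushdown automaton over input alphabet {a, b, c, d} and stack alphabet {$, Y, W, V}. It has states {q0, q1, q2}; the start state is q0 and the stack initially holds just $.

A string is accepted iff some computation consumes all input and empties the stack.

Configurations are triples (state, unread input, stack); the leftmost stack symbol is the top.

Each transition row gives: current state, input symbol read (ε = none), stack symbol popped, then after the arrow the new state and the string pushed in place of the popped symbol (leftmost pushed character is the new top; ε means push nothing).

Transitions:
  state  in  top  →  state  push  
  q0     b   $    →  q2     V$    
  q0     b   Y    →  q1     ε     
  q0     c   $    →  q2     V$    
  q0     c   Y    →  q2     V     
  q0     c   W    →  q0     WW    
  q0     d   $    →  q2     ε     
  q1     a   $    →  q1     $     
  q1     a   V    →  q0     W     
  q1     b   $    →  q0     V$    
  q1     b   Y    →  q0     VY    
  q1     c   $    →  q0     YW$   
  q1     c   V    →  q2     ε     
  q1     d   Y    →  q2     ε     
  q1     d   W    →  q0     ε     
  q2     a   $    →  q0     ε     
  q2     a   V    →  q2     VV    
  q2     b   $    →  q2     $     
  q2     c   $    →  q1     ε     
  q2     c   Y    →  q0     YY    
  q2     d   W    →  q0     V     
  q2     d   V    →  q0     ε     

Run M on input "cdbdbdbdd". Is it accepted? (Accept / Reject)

Accept

(q0, cdbdbdbdd, $) ⊢ (q2, dbdbdbdd, V$) ⊢ (q0, bdbdbdd, $) ⊢ (q2, dbdbdd, V$) ⊢ (q0, bdbdd, $) ⊢ (q2, dbdd, V$) ⊢ (q0, bdd, $) ⊢ (q2, dd, V$) ⊢ (q0, d, $) ⊢ (q2, ε, ε)
All input consumed and the stack is empty.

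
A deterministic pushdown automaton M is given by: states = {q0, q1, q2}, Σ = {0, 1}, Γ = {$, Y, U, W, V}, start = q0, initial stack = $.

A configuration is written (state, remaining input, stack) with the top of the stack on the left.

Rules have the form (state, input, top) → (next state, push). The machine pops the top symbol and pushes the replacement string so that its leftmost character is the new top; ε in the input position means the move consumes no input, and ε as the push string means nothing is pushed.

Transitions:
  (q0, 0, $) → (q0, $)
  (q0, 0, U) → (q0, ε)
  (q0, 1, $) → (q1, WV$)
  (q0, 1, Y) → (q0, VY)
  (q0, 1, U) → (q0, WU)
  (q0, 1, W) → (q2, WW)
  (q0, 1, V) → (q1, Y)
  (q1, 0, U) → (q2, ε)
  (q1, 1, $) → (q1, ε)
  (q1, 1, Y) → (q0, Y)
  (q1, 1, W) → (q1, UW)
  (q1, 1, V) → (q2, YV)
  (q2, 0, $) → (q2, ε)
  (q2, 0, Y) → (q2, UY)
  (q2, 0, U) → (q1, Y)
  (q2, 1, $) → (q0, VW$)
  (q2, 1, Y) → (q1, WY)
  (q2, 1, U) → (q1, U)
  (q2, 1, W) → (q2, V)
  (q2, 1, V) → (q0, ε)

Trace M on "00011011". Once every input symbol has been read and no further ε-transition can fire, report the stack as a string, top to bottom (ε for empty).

(q0, 00011011, $) ⊢ (q0, 0011011, $) ⊢ (q0, 011011, $) ⊢ (q0, 11011, $) ⊢ (q1, 1011, WV$) ⊢ (q1, 011, UWV$) ⊢ (q2, 11, WV$) ⊢ (q2, 1, VV$) ⊢ (q0, ε, V$)
All input consumed in state q0 with stack V$.

V$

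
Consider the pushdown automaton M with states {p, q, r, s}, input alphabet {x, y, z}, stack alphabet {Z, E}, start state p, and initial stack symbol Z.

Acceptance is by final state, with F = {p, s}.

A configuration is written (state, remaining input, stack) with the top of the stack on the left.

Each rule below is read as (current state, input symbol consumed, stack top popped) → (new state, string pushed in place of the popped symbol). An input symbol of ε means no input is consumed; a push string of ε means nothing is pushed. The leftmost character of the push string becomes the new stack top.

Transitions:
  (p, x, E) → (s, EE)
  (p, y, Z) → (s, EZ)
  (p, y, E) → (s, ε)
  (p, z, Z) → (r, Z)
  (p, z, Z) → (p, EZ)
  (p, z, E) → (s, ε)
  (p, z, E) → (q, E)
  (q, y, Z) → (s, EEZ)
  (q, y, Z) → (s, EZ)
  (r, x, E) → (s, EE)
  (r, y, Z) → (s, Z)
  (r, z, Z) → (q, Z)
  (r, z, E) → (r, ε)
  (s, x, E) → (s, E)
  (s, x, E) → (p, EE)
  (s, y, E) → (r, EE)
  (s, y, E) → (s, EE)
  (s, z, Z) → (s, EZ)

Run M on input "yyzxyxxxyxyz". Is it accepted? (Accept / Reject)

No computation consumes all input and reaches a final state.

Reject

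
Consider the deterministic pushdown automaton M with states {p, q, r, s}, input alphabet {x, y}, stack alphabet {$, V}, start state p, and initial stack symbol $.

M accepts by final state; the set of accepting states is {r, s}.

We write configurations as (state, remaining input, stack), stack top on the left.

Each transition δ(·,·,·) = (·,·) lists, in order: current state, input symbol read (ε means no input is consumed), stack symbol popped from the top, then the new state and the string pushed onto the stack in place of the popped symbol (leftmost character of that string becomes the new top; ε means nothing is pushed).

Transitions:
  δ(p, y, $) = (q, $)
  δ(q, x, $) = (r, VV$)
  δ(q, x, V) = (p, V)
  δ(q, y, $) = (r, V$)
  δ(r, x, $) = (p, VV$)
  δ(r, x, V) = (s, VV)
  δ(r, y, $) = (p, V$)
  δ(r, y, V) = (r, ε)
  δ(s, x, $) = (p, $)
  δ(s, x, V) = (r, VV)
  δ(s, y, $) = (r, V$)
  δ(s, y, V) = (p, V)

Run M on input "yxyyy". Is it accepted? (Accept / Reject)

(p, yxyyy, $) ⊢ (q, xyyy, $) ⊢ (r, yyy, VV$) ⊢ (r, yy, V$) ⊢ (r, y, $) ⊢ (p, ε, V$)
All input consumed; state p ∉ F and no further ε-move applies.

Reject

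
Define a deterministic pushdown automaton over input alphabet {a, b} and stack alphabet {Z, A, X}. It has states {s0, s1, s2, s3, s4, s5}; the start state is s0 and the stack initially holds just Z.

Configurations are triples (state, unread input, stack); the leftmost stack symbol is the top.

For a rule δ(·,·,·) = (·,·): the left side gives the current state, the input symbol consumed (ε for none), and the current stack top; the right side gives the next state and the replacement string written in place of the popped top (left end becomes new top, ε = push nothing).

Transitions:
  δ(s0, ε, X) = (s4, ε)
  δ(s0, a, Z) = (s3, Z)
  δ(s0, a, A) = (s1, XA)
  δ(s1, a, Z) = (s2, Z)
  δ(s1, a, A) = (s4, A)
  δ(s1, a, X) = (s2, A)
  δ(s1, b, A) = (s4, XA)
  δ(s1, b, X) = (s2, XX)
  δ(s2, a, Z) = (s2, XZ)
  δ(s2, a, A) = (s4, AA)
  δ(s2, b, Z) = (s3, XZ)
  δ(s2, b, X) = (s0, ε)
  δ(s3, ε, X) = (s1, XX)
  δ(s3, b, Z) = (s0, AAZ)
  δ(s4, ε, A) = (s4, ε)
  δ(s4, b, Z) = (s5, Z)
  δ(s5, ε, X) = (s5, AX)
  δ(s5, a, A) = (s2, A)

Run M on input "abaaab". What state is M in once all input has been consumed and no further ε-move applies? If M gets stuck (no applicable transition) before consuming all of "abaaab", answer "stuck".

(s0, abaaab, Z)
  read a, top Z: go to s3, push Z → (s3, baaab, Z)
  read b, top Z: go to s0, push AAZ → (s0, aaab, AAZ)
  read a, top A: go to s1, push XA → (s1, aab, XAAZ)
  read a, top X: go to s2, push A → (s2, ab, AAAZ)
  read a, top A: go to s4, push AA → (s4, b, AAAAZ)
  ε-move, top A: go to s4, push ε → (s4, b, AAAZ)
  ε-move, top A: go to s4, push ε → (s4, b, AAZ)
  ε-move, top A: go to s4, push ε → (s4, b, AZ)
  ε-move, top A: go to s4, push ε → (s4, b, Z)
  read b, top Z: go to s5, push Z → (s5, ε, Z)
All input consumed; M is in state s5.

s5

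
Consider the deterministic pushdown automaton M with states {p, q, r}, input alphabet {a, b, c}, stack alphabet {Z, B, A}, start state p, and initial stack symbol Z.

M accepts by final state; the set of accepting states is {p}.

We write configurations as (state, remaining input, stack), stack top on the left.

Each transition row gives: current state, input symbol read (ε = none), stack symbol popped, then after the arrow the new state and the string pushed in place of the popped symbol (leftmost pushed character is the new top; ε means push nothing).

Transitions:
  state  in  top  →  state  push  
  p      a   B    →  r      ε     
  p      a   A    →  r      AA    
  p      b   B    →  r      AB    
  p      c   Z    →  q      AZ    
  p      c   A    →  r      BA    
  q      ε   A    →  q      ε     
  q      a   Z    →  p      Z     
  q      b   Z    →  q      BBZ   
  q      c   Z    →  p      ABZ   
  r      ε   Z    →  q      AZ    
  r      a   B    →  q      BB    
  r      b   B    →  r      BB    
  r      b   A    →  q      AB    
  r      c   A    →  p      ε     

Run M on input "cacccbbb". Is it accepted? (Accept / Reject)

Reject

(p, cacccbbb, Z)
  read c, top Z: go to q, push AZ → (q, acccbbb, AZ)
  ε-move, top A: go to q, push ε → (q, acccbbb, Z)
  read a, top Z: go to p, push Z → (p, cccbbb, Z)
  read c, top Z: go to q, push AZ → (q, ccbbb, AZ)
  ε-move, top A: go to q, push ε → (q, ccbbb, Z)
  read c, top Z: go to p, push ABZ → (p, cbbb, ABZ)
  read c, top A: go to r, push BA → (r, bbb, BABZ)
  read b, top B: go to r, push BB → (r, bb, BBABZ)
  read b, top B: go to r, push BB → (r, b, BBBABZ)
  read b, top B: go to r, push BB → (r, ε, BBBBABZ)
All input consumed; state r ∉ F and no further ε-move applies.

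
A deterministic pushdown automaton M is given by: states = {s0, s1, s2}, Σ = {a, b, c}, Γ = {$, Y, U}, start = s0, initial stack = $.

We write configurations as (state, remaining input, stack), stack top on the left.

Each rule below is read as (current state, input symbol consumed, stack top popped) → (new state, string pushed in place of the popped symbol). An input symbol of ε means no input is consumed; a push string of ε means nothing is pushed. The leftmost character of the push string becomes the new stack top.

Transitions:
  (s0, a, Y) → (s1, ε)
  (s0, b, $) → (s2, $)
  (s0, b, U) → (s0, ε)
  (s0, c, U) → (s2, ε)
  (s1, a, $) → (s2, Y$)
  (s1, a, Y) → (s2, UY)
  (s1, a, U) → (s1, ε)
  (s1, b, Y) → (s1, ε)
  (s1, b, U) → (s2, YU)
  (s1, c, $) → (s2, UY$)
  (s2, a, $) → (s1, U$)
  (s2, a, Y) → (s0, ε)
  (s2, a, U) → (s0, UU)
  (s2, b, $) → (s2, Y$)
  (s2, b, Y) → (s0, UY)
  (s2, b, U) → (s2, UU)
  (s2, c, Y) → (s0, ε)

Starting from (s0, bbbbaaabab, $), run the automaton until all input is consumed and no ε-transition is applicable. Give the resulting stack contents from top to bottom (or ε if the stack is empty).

YU$

(s0, bbbbaaabab, $)
  read b, top $: go to s2, push $ → (s2, bbbaaabab, $)
  read b, top $: go to s2, push Y$ → (s2, bbaaabab, Y$)
  read b, top Y: go to s0, push UY → (s0, baaabab, UY$)
  read b, top U: go to s0, push ε → (s0, aaabab, Y$)
  read a, top Y: go to s1, push ε → (s1, aabab, $)
  read a, top $: go to s2, push Y$ → (s2, abab, Y$)
  read a, top Y: go to s0, push ε → (s0, bab, $)
  read b, top $: go to s2, push $ → (s2, ab, $)
  read a, top $: go to s1, push U$ → (s1, b, U$)
  read b, top U: go to s2, push YU → (s2, ε, YU$)
All input consumed in state s2 with stack YU$.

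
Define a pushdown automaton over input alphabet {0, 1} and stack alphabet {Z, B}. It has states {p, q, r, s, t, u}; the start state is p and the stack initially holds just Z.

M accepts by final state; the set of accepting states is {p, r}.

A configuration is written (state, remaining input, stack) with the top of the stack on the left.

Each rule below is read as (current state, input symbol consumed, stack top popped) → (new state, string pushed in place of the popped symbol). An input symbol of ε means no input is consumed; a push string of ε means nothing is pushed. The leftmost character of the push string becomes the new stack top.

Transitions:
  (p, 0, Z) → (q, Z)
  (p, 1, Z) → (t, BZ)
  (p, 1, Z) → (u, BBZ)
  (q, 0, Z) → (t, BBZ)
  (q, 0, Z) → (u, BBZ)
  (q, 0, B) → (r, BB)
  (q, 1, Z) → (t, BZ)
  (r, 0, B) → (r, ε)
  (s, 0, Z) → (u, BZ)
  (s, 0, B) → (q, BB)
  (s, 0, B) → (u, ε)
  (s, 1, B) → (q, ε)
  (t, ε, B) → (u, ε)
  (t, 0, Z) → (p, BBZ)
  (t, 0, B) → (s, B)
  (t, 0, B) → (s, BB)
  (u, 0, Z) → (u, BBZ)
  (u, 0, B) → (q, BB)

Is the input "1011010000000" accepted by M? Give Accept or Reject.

Accept

One accepting computation: (p, 1011010000000, Z) ⊢ (t, 011010000000, BZ) ⊢ (s, 11010000000, BZ) ⊢ (q, 1010000000, Z) ⊢ (t, 010000000, BZ) ⊢ (s, 10000000, BZ) ⊢ (q, 0000000, Z) ⊢ (t, 000000, BBZ) ⊢ (s, 00000, BBZ) ⊢ (q, 0000, BBBZ) ⊢ (r, 000, BBBBZ) ⊢ (r, 00, BBBZ) ⊢ (r, 0, BBZ) ⊢ (r, ε, BZ)
All input consumed and state r ∈ F.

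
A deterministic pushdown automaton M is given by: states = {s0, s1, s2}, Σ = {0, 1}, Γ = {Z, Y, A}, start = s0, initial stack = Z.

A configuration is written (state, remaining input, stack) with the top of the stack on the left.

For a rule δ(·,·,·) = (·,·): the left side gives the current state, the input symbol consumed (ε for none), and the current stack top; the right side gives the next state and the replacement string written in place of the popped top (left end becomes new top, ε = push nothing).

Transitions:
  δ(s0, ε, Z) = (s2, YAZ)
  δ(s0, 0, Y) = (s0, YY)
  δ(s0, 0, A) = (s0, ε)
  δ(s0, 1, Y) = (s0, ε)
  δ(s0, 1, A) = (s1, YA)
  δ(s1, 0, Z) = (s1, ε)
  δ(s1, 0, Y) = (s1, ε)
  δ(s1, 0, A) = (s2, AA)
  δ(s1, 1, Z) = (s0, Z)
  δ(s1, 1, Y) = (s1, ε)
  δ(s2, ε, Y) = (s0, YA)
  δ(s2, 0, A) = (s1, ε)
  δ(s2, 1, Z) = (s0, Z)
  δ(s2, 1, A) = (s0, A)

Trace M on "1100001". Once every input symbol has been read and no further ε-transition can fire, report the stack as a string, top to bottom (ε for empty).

AAAZ

(s0, 1100001, Z)
  ε-move, top Z: go to s2, push YAZ → (s2, 1100001, YAZ)
  ε-move, top Y: go to s0, push YA → (s0, 1100001, YAAZ)
  read 1, top Y: go to s0, push ε → (s0, 100001, AAZ)
  read 1, top A: go to s1, push YA → (s1, 00001, YAAZ)
  read 0, top Y: go to s1, push ε → (s1, 0001, AAZ)
  read 0, top A: go to s2, push AA → (s2, 001, AAAZ)
  read 0, top A: go to s1, push ε → (s1, 01, AAZ)
  read 0, top A: go to s2, push AA → (s2, 1, AAAZ)
  read 1, top A: go to s0, push A → (s0, ε, AAAZ)
All input consumed in state s0 with stack AAAZ.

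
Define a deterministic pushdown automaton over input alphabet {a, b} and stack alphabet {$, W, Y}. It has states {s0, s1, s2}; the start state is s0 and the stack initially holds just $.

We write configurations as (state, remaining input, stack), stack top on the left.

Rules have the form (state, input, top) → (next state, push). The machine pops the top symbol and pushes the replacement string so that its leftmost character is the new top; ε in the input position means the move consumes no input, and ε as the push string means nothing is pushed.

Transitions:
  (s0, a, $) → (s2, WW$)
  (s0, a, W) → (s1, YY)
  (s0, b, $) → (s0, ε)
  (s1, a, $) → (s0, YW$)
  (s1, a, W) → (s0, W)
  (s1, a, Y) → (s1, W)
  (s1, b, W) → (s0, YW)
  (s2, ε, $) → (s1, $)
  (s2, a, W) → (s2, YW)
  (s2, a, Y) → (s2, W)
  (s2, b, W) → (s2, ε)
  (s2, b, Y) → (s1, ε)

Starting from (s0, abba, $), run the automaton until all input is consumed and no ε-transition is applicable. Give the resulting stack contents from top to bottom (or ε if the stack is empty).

(s0, abba, $) ⊢ (s2, bba, WW$) ⊢ (s2, ba, W$) ⊢ (s2, a, $) ⊢ (s1, a, $) ⊢ (s0, ε, YW$)
All input consumed in state s0 with stack YW$.

YW$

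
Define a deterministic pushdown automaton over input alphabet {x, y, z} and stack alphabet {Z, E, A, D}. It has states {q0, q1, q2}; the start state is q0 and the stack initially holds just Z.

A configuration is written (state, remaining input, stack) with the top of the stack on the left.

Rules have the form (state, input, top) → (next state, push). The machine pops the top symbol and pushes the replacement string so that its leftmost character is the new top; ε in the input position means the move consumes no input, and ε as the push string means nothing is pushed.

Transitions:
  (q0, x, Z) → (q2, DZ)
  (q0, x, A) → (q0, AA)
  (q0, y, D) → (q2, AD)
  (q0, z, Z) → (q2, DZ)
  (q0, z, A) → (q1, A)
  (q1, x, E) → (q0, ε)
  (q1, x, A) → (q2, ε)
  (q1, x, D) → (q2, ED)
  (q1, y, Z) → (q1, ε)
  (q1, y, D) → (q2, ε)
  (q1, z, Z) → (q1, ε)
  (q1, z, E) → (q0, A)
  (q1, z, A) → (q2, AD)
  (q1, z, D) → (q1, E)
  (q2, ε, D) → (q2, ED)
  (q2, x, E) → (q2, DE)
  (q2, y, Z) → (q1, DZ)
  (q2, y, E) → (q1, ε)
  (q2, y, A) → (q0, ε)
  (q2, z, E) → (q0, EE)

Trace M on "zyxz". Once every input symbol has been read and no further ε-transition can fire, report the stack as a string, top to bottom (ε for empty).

(q0, zyxz, Z) ⊢ (q2, yxz, DZ) ⊢ (q2, yxz, EDZ) ⊢ (q1, xz, DZ) ⊢ (q2, z, EDZ) ⊢ (q0, ε, EEDZ)
All input consumed in state q0 with stack EEDZ.

EEDZ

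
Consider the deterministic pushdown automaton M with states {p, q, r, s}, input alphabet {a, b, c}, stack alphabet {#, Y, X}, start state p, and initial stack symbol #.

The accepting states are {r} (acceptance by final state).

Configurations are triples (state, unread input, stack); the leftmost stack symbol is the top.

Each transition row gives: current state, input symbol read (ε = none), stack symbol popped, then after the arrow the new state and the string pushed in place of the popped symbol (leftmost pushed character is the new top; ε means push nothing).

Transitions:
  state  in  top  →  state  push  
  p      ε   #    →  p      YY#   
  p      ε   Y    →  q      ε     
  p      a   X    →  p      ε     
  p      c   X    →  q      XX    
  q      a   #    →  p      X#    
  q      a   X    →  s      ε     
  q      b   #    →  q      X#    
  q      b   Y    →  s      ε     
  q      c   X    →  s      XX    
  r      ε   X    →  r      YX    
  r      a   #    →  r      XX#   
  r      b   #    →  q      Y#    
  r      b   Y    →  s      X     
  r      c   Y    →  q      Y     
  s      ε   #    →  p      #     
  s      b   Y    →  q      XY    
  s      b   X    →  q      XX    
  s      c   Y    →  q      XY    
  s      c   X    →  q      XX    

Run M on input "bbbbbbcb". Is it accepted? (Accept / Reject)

(p, bbbbbbcb, #)
  ε-move, top #: go to p, push YY# → (p, bbbbbbcb, YY#)
  ε-move, top Y: go to q, push ε → (q, bbbbbbcb, Y#)
  read b, top Y: go to s, push ε → (s, bbbbbcb, #)
  ε-move, top #: go to p, push # → (p, bbbbbcb, #)
  ε-move, top #: go to p, push YY# → (p, bbbbbcb, YY#)
  ε-move, top Y: go to q, push ε → (q, bbbbbcb, Y#)
  read b, top Y: go to s, push ε → (s, bbbbcb, #)
  ε-move, top #: go to p, push # → (p, bbbbcb, #)
  ε-move, top #: go to p, push YY# → (p, bbbbcb, YY#)
  ε-move, top Y: go to q, push ε → (q, bbbbcb, Y#)
  read b, top Y: go to s, push ε → (s, bbbcb, #)
  ε-move, top #: go to p, push # → (p, bbbcb, #)
  ε-move, top #: go to p, push YY# → (p, bbbcb, YY#)
  ε-move, top Y: go to q, push ε → (q, bbbcb, Y#)
  read b, top Y: go to s, push ε → (s, bbcb, #)
  ε-move, top #: go to p, push # → (p, bbcb, #)
  ε-move, top #: go to p, push YY# → (p, bbcb, YY#)
  ε-move, top Y: go to q, push ε → (q, bbcb, Y#)
  read b, top Y: go to s, push ε → (s, bcb, #)
  ε-move, top #: go to p, push # → (p, bcb, #)
  ε-move, top #: go to p, push YY# → (p, bcb, YY#)
  ε-move, top Y: go to q, push ε → (q, bcb, Y#)
  read b, top Y: go to s, push ε → (s, cb, #)
  ε-move, top #: go to p, push # → (p, cb, #)
  ε-move, top #: go to p, push YY# → (p, cb, YY#)
  ε-move, top Y: go to q, push ε → (q, cb, Y#)
No transition applies at (q, cb, Y#); input not fully consumed.

Reject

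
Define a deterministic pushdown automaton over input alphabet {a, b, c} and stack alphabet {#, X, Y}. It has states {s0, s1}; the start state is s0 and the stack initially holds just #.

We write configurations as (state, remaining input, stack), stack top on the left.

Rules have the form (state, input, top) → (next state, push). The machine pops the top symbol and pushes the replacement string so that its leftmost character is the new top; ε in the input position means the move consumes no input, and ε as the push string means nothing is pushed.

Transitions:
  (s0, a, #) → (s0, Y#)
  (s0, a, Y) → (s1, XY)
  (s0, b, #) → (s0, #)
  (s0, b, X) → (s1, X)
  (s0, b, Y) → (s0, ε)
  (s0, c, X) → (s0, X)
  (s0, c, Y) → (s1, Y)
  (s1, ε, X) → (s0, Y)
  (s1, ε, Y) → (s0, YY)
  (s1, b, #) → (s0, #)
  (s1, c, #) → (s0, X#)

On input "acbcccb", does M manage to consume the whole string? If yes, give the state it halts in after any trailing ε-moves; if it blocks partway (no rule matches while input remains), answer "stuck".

s0

(s0, acbcccb, #) ⊢ (s0, cbcccb, Y#) ⊢ (s1, bcccb, Y#) ⊢ (s0, bcccb, YY#) ⊢ (s0, cccb, Y#) ⊢ (s1, ccb, Y#) ⊢ (s0, ccb, YY#) ⊢ (s1, cb, YY#) ⊢ (s0, cb, YYY#) ⊢ (s1, b, YYY#) ⊢ (s0, b, YYYY#) ⊢ (s0, ε, YYY#)
All input consumed; M is in state s0.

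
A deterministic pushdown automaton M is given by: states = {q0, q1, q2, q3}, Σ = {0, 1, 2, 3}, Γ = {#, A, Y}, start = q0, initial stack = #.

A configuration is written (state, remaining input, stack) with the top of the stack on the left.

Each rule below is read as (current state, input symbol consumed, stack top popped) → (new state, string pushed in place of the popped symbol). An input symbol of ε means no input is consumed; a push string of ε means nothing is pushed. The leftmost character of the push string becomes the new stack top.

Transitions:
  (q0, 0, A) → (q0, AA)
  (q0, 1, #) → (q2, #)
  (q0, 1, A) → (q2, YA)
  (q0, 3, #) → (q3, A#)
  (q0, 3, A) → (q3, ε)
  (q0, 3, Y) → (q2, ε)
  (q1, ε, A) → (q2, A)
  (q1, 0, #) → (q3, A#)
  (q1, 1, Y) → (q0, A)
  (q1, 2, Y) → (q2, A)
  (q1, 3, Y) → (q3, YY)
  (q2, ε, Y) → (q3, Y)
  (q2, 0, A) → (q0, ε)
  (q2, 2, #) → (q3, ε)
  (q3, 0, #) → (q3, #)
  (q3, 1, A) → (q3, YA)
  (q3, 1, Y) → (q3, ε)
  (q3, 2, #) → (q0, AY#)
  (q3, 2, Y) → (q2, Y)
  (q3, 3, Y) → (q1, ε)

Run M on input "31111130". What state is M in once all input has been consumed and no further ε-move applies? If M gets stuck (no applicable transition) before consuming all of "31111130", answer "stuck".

(q0, 31111130, #)
  read 3, top #: go to q3, push A# → (q3, 1111130, A#)
  read 1, top A: go to q3, push YA → (q3, 111130, YA#)
  read 1, top Y: go to q3, push ε → (q3, 11130, A#)
  read 1, top A: go to q3, push YA → (q3, 1130, YA#)
  read 1, top Y: go to q3, push ε → (q3, 130, A#)
  read 1, top A: go to q3, push YA → (q3, 30, YA#)
  read 3, top Y: go to q1, push ε → (q1, 0, A#)
  ε-move, top A: go to q2, push A → (q2, 0, A#)
  read 0, top A: go to q0, push ε → (q0, ε, #)
All input consumed; M is in state q0.

q0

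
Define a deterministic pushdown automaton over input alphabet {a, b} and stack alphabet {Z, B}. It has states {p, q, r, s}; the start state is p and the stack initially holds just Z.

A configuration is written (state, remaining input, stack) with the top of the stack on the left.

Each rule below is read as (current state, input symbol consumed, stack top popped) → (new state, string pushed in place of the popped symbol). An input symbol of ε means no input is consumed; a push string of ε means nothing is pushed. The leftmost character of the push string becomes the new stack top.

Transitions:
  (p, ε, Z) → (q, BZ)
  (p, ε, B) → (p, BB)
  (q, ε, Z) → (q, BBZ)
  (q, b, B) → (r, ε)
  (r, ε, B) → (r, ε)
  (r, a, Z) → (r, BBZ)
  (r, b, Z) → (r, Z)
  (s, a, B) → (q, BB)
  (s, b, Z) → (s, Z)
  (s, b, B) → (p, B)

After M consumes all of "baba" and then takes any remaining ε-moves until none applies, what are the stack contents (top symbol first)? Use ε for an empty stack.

(p, baba, Z)
  ε-move, top Z: go to q, push BZ → (q, baba, BZ)
  read b, top B: go to r, push ε → (r, aba, Z)
  read a, top Z: go to r, push BBZ → (r, ba, BBZ)
  ε-move, top B: go to r, push ε → (r, ba, BZ)
  ε-move, top B: go to r, push ε → (r, ba, Z)
  read b, top Z: go to r, push Z → (r, a, Z)
  read a, top Z: go to r, push BBZ → (r, ε, BBZ)
  ε-move, top B: go to r, push ε → (r, ε, BZ)
  ε-move, top B: go to r, push ε → (r, ε, Z)
All input consumed in state r with stack Z.

Z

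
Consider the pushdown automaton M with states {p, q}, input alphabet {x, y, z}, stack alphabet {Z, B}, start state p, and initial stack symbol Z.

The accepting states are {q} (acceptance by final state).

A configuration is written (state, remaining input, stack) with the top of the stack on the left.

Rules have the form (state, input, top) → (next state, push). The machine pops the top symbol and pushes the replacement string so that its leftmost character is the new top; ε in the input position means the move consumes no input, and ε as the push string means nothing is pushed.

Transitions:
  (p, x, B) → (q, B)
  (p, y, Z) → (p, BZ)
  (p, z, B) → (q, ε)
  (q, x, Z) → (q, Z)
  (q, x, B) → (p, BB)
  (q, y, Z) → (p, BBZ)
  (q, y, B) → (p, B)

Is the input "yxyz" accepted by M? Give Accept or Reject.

Accept

One accepting computation: (p, yxyz, Z) ⊢ (p, xyz, BZ) ⊢ (q, yz, BZ) ⊢ (p, z, BZ) ⊢ (q, ε, Z)
All input consumed and state q ∈ F.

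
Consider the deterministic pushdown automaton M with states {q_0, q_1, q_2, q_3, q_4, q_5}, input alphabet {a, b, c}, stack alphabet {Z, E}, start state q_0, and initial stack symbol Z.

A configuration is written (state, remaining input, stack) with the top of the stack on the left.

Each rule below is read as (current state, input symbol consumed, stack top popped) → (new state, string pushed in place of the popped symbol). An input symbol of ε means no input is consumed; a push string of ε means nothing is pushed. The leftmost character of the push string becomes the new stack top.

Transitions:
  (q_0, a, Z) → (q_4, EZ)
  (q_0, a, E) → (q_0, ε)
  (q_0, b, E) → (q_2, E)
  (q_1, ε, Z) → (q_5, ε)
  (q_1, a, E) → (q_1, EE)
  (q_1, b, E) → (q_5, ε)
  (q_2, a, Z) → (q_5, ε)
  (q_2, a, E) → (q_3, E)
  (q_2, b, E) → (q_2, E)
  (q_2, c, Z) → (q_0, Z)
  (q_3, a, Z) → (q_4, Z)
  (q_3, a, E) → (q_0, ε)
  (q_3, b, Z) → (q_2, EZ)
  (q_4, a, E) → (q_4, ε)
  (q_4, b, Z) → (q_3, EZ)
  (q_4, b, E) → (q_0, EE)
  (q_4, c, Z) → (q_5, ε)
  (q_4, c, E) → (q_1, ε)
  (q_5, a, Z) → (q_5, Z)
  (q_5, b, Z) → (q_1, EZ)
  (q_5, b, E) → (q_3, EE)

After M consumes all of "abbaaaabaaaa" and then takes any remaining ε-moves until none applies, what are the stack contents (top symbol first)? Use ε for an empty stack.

Z

(q_0, abbaaaabaaaa, Z)
  read a, top Z: go to q_4, push EZ → (q_4, bbaaaabaaaa, EZ)
  read b, top E: go to q_0, push EE → (q_0, baaaabaaaa, EEZ)
  read b, top E: go to q_2, push E → (q_2, aaaabaaaa, EEZ)
  read a, top E: go to q_3, push E → (q_3, aaabaaaa, EEZ)
  read a, top E: go to q_0, push ε → (q_0, aabaaaa, EZ)
  read a, top E: go to q_0, push ε → (q_0, abaaaa, Z)
  read a, top Z: go to q_4, push EZ → (q_4, baaaa, EZ)
  read b, top E: go to q_0, push EE → (q_0, aaaa, EEZ)
  read a, top E: go to q_0, push ε → (q_0, aaa, EZ)
  read a, top E: go to q_0, push ε → (q_0, aa, Z)
  read a, top Z: go to q_4, push EZ → (q_4, a, EZ)
  read a, top E: go to q_4, push ε → (q_4, ε, Z)
All input consumed in state q_4 with stack Z.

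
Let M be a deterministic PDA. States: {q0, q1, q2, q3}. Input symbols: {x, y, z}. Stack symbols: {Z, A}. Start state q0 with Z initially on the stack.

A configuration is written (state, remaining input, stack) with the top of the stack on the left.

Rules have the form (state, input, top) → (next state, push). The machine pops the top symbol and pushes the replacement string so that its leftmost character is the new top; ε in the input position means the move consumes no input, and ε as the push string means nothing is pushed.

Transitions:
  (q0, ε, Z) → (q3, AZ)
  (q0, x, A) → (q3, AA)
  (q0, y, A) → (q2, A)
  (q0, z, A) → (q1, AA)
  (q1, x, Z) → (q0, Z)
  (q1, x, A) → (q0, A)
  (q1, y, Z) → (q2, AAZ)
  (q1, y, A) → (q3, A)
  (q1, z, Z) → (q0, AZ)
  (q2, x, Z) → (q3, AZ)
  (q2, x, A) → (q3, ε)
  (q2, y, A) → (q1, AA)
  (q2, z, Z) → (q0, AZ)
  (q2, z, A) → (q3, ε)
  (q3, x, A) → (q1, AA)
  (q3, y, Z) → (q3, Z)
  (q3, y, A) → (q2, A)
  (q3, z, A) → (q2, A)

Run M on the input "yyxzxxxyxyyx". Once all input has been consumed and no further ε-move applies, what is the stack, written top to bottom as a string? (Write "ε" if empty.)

AAAAAZ

(q0, yyxzxxxyxyyx, Z) ⊢ (q3, yyxzxxxyxyyx, AZ) ⊢ (q2, yxzxxxyxyyx, AZ) ⊢ (q1, xzxxxyxyyx, AAZ) ⊢ (q0, zxxxyxyyx, AAZ) ⊢ (q1, xxxyxyyx, AAAZ) ⊢ (q0, xxyxyyx, AAAZ) ⊢ (q3, xyxyyx, AAAAZ) ⊢ (q1, yxyyx, AAAAAZ) ⊢ (q3, xyyx, AAAAAZ) ⊢ (q1, yyx, AAAAAAZ) ⊢ (q3, yx, AAAAAAZ) ⊢ (q2, x, AAAAAAZ) ⊢ (q3, ε, AAAAAZ)
All input consumed in state q3 with stack AAAAAZ.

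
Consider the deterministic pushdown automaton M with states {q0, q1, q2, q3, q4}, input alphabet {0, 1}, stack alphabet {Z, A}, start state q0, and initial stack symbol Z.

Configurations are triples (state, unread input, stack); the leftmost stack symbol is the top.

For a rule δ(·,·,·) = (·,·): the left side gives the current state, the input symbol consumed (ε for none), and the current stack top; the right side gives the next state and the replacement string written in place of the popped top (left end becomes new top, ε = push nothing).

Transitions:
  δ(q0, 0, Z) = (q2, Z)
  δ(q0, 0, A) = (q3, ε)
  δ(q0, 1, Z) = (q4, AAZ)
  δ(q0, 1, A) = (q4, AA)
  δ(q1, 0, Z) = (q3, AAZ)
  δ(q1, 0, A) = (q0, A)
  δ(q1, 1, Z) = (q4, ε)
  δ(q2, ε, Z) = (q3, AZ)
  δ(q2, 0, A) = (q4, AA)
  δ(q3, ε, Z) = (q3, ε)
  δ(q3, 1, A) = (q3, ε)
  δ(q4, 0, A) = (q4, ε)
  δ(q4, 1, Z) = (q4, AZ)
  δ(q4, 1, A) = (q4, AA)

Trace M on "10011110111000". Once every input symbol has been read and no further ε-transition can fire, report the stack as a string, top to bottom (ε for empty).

(q0, 10011110111000, Z)
  read 1, top Z: go to q4, push AAZ → (q4, 0011110111000, AAZ)
  read 0, top A: go to q4, push ε → (q4, 011110111000, AZ)
  read 0, top A: go to q4, push ε → (q4, 11110111000, Z)
  read 1, top Z: go to q4, push AZ → (q4, 1110111000, AZ)
  read 1, top A: go to q4, push AA → (q4, 110111000, AAZ)
  read 1, top A: go to q4, push AA → (q4, 10111000, AAAZ)
  read 1, top A: go to q4, push AA → (q4, 0111000, AAAAZ)
  read 0, top A: go to q4, push ε → (q4, 111000, AAAZ)
  read 1, top A: go to q4, push AA → (q4, 11000, AAAAZ)
  read 1, top A: go to q4, push AA → (q4, 1000, AAAAAZ)
  read 1, top A: go to q4, push AA → (q4, 000, AAAAAAZ)
  read 0, top A: go to q4, push ε → (q4, 00, AAAAAZ)
  read 0, top A: go to q4, push ε → (q4, 0, AAAAZ)
  read 0, top A: go to q4, push ε → (q4, ε, AAAZ)
All input consumed in state q4 with stack AAAZ.

AAAZ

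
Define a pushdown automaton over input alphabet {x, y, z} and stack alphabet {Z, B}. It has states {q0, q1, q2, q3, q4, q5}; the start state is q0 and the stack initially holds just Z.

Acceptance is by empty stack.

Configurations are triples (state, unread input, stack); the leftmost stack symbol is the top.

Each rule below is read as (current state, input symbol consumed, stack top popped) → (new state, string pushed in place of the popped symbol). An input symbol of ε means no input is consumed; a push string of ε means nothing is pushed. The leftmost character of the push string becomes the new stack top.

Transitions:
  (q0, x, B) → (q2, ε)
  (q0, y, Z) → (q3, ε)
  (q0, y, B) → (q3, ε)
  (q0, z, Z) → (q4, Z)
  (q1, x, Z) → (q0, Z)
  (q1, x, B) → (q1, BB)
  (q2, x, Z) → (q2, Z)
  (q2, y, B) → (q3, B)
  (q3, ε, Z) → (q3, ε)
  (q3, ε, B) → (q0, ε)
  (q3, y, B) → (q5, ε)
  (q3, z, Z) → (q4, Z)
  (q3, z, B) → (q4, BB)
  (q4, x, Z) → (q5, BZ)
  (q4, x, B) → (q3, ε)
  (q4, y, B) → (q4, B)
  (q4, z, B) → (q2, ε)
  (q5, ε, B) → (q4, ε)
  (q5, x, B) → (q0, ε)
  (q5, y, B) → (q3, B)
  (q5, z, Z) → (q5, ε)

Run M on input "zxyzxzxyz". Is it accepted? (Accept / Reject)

One accepting computation: (q0, zxyzxzxyz, Z) ⊢ (q4, xyzxzxyz, Z) ⊢ (q5, yzxzxyz, BZ) ⊢ (q3, zxzxyz, BZ) ⊢ (q4, xzxyz, BBZ) ⊢ (q3, zxyz, BZ) ⊢ (q4, xyz, BBZ) ⊢ (q3, yz, BZ) ⊢ (q5, z, Z) ⊢ (q5, ε, ε)
All input consumed and the stack is empty.

Accept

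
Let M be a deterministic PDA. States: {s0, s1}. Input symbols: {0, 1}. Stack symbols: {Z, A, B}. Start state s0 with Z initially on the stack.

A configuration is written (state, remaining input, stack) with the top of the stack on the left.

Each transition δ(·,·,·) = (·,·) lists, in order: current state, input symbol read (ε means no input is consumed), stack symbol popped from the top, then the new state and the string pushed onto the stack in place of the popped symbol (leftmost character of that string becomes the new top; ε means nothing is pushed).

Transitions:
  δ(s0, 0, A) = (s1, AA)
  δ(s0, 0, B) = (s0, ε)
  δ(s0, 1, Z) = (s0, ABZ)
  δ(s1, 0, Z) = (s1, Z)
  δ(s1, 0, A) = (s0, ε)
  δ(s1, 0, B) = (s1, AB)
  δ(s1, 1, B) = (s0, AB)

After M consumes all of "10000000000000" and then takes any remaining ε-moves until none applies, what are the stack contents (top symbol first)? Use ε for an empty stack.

(s0, 10000000000000, Z) ⊢ (s0, 0000000000000, ABZ) ⊢ (s1, 000000000000, AABZ) ⊢ (s0, 00000000000, ABZ) ⊢ (s1, 0000000000, AABZ) ⊢ (s0, 000000000, ABZ) ⊢ (s1, 00000000, AABZ) ⊢ (s0, 0000000, ABZ) ⊢ (s1, 000000, AABZ) ⊢ (s0, 00000, ABZ) ⊢ (s1, 0000, AABZ) ⊢ (s0, 000, ABZ) ⊢ (s1, 00, AABZ) ⊢ (s0, 0, ABZ) ⊢ (s1, ε, AABZ)
All input consumed in state s1 with stack AABZ.

AABZ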